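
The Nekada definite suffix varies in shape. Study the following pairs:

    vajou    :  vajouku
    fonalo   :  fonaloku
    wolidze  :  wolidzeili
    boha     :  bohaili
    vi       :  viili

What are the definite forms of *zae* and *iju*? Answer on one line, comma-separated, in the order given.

Looking at the last vowel of each stem: -ku when the last vowel of the stem is a rounded vowel (*vajou*, *fonalo*); -ili when the last vowel of the stem is an unrounded vowel (*wolidze*, *boha*, *vi*).
The last vowel of *zae* is /e/, which is an unrounded vowel, so the suffix is -ili, giving *zaeili*.
The last vowel of *iju* is /u/, which is a rounded vowel, so the suffix is -ku, giving *ijuku*.

zaeili, ijuku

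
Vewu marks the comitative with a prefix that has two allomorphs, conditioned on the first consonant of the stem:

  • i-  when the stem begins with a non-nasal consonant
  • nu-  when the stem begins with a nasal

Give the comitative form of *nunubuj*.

nununubuj

Since the first consonant of *nunubuj* is /n/ (a nasal), it takes nu-, giving *nununubuj*.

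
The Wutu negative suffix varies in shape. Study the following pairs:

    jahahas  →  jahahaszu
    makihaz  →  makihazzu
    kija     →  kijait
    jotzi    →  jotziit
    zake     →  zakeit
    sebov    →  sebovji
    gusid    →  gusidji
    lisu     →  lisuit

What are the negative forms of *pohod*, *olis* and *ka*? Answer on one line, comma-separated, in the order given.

pohodji, oliszu, kait

The alternation tracks the final sound of the stem — -zu when the stem ends in a sibilant (*jahahas*, *makihaz*); -ji when the stem ends in a non-sibilant consonant (*sebov*, *gusid*); -it when the stem ends in a vowel (*kija*, *jotzi*, *zake*, *lisu*).
Since the final sound of *pohod* is /d/ (a non-sibilant consonant), it takes -ji, giving *pohodji*.
*olis* — final sound /s/ (a sibilant) → -zu → *oliszu*.
*ka*: final sound = /a/, a vowel → -it → *kait*.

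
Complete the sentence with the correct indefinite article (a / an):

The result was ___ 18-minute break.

an

The indefinite article is chosen by the initial *sound* of the following word, not its spelling.
The number *18* is spoken "eighteen", beginning with /ˌeɪˈtiːn/ — a vowel sound.
So the article is *an*: The result was an 18-minute break.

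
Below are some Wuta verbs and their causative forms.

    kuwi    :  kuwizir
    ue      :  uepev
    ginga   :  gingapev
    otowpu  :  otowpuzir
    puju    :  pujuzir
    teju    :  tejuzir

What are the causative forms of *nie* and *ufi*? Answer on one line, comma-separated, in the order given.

Looking at the last vowel of each stem: -zir when the last vowel of the stem is a high vowel (*kuwi*, *otowpu*, *puju*, *teju*); -pev when the last vowel of the stem is a non-high vowel (*ue*, *ginga*).
The last vowel of *nie* is /e/, which is a non-high vowel, so the suffix is -pev, giving *niepev*.
Since the last vowel of *ufi* is /i/ (a high vowel), it takes -zir, giving *ufizir*.

niepev, ufizir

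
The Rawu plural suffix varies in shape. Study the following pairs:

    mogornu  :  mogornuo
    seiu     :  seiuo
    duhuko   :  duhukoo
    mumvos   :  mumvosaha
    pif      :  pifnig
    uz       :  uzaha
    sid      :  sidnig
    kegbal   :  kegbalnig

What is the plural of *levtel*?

levtelnig

The pattern is sibilance of the final sound: -aha when the stem ends in a sibilant (*mumvos*, *uz*); -nig when the stem ends in a non-sibilant consonant (*pif*, *sid*, *kegbal*); -o when the stem ends in a vowel (*mogornu*, *seiu*, *duhuko*).
*levtel*: final sound = /l/, a non-sibilant consonant → -nig → *levtelnig*.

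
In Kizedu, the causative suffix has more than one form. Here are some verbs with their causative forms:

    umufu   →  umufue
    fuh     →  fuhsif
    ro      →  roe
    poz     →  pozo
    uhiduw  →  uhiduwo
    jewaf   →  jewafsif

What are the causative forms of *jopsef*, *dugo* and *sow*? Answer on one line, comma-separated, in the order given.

jopsefsif, dugoe, sowo

The pattern is voicing of the final sound: -sif when the stem ends in a voiceless consonant (*fuh*, *jewaf*); -o when the stem ends in a voiced consonant (*poz*, *uhiduw*); -e when the stem ends in a vowel (*umufu*, *ro*).
Since the final sound of *jopsef* is /f/ (a voiceless consonant), it takes -sif, giving *jopsefsif*.
Since the final sound of *dugo* is /o/ (a vowel), it takes -e, giving *dugoe*.
*sow* — final sound /w/ (a voiced consonant) → -o → *sowo*.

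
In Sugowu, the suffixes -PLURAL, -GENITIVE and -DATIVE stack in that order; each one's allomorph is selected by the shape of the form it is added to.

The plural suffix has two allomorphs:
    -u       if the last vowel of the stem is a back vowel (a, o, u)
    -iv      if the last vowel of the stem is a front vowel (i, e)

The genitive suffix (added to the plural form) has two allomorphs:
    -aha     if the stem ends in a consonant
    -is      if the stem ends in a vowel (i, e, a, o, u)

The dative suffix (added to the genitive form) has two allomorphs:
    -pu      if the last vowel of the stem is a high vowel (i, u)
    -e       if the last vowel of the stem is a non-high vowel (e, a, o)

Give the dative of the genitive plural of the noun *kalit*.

*kalit*: last vowel = /i/, a front vowel → -iv → *kalitiv*.
Since the final sound of the plural form *kalitiv* is /v/ (a consonant), it takes -aha, giving *kalitivaha*.
The last vowel of the genitive form *kalitivaha* is /a/, which is a non-high vowel, so the dative suffix is -e, giving *kalitivahae*.

kalitivahae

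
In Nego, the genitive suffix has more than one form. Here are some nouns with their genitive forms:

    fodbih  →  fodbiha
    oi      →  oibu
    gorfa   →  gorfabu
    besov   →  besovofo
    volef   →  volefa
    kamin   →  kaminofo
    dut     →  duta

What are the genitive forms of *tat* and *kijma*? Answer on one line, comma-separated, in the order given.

The alternation tracks the final sound of the stem — -a when the stem ends in a voiceless consonant (*fodbih*, *volef*, *dut*); -ofo when the stem ends in a voiced consonant (*besov*, *kamin*); -bu when the stem ends in a vowel (*oi*, *gorfa*).
Since the final sound of *tat* is /t/ (a voiceless consonant), it takes -a, giving *tata*.
*kijma*: final sound = /a/, a vowel → -bu → *kijmabu*.

tata, kijmabu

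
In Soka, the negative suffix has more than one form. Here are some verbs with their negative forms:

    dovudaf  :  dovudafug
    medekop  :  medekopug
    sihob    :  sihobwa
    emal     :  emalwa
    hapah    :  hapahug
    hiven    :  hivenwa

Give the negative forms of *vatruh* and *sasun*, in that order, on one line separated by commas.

vatruhug, sasunwa

The suffix is conditioned by the final consonant: -ug when the stem ends in a voiceless consonant (*dovudaf*, *medekop*, *hapah*); -wa when the stem ends in a voiced consonant (*sihob*, *emal*, *hiven*).
Since the final consonant of *vatruh* is /h/ (voiceless), it takes -ug, giving *vatruhug*.
The final consonant of *sasun* is /n/, which is voiced, so the suffix is -wa, giving *sasunwa*.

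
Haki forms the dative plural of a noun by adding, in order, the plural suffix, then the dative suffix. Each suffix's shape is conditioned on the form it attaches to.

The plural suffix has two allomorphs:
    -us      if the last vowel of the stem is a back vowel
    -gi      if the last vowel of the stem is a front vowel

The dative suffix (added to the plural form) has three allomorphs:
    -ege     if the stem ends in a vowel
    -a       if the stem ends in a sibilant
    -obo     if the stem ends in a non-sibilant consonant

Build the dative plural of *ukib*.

ukibgiege

Since the last vowel of *ukib* is /i/ (a front vowel), it takes -gi, giving *ukibgi*.
The plural form *ukibgi*: final sound = /i/, a vowel → -ege → *ukibgiege*.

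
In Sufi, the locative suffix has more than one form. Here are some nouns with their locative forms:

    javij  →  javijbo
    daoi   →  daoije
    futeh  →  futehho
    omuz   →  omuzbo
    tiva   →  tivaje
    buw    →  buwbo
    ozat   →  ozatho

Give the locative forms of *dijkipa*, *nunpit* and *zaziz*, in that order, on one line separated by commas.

dijkipaje, nunpitho, zazizbo

The pattern is voicing of the final sound: -ho when the stem ends in a voiceless consonant (*futeh*, *ozat*); -bo when the stem ends in a voiced consonant (*javij*, *omuz*, *buw*); -je when the stem ends in a vowel (*daoi*, *tiva*).
*dijkipa* — final sound /a/ (a vowel) → -je → *dijkipaje*.
Since the final sound of *nunpit* is /t/ (a voiceless consonant), it takes -ho, giving *nunpitho*.
Since the final sound of *zaziz* is /z/ (a voiced consonant), it takes -bo, giving *zazizbo*.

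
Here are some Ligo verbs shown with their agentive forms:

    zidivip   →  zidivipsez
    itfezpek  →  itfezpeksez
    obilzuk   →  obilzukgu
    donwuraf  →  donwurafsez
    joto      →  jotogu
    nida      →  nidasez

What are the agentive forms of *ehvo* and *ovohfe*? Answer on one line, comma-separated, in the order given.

The suffix is conditioned by the last vowel: -gu when the last vowel of the stem is a rounded vowel (*obilzuk*, *joto*); -sez when the last vowel of the stem is an unrounded vowel (*zidivip*, *itfezpek*, *donwuraf*, *nida*).
*ehvo* — last vowel /o/ (a rounded vowel) → -gu → *ehvogu*.
Since the last vowel of *ovohfe* is /e/ (an unrounded vowel), it takes -sez, giving *ovohfesez*.

ehvogu, ovohfesez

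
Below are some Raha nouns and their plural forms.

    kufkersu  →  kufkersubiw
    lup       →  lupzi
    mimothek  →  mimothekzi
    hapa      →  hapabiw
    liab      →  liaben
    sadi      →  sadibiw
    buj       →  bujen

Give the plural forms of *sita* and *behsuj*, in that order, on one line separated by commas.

The suffix is conditioned by the final sound: -zi when the stem ends in a voiceless consonant (*lup*, *mimothek*); -en when the stem ends in a voiced consonant (*liab*, *buj*); -biw when the stem ends in a vowel (*kufkersu*, *hapa*, *sadi*).
*sita* — final sound /a/ (a vowel) → -biw → *sitabiw*.
*behsuj* — final sound /j/ (a voiced consonant) → -en → *behsujen*.

sitabiw, behsujen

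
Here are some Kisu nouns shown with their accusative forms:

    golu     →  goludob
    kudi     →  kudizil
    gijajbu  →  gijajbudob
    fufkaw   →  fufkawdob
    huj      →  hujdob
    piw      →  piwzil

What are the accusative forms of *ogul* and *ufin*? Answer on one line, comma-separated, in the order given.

oguldob, ufinzil

The pattern is front/back vowel harmony: -zil when the last vowel of the stem is a front vowel (*kudi*, *piw*); -dob when the last vowel of the stem is a back vowel (*golu*, *gijajbu*, *fufkaw*, *huj*).
The last vowel of *ogul* is /u/, which is a back vowel, so the suffix is -dob, giving *oguldob*.
The last vowel of *ufin* is /i/, which is a front vowel, so the suffix is -zil, giving *ufinzil*.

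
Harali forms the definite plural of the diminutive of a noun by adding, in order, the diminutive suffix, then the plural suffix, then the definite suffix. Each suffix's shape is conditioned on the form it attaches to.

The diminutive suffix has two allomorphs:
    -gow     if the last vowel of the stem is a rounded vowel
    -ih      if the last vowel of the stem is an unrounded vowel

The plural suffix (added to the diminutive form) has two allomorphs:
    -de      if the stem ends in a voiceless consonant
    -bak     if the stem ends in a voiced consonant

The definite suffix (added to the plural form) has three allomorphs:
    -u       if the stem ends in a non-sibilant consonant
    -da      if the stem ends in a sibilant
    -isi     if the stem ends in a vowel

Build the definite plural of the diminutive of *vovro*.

*vovro* — last vowel /o/ (a rounded vowel) → -gow → *vovrogow*.
The diminutive form *vovrogow* — final consonant /w/ (voiced) → -bak → *vovrogowbak*.
Since the final sound of the plural form *vovrogowbak* is /k/ (a non-sibilant consonant), it takes -u, giving *vovrogowbaku*.

vovrogowbaku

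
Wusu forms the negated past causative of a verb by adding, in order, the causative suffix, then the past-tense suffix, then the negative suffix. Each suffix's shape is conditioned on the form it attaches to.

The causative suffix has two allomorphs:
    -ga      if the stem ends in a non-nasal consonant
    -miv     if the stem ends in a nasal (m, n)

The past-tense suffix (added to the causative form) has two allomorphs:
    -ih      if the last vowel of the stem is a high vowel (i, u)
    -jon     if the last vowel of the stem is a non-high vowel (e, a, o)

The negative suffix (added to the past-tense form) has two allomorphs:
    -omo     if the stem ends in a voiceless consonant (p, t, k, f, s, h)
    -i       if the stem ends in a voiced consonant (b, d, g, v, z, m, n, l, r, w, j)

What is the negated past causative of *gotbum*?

gotbummivihomo

Since the final consonant of *gotbum* is /m/ (a nasal), it takes -miv, giving *gotbummiv*.
The last vowel of the causative form *gotbummiv* is /i/, which is a high vowel, so the past-tense suffix is -ih, giving *gotbummivih*.
The past-tense form *gotbummivih* — final consonant /h/ (voiceless) → -omo → *gotbummivihomo*.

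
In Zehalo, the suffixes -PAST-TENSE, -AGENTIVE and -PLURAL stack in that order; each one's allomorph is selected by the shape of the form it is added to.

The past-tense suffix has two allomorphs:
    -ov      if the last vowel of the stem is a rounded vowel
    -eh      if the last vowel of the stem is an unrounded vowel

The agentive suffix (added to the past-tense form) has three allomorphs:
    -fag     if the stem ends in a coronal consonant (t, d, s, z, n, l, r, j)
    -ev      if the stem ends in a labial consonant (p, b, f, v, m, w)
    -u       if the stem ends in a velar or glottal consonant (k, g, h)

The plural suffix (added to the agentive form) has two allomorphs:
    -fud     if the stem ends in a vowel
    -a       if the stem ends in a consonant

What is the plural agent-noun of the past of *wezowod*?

wezowodoveva

*wezowod* — last vowel /o/ (a rounded vowel) → -ov → *wezowodov*.
The past-tense form *wezowodov*: final consonant = /v/, labial → -ev → *wezowodovev*.
The final sound of the agentive form *wezowodovev* is /v/, which is a consonant, so the plural suffix is -a, giving *wezowodoveva*.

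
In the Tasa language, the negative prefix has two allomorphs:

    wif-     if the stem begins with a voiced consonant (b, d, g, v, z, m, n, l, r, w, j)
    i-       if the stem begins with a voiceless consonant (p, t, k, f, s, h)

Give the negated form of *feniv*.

ifeniv

Since the first consonant of *feniv* is /f/ (voiceless), it takes i-, giving *ifeniv*.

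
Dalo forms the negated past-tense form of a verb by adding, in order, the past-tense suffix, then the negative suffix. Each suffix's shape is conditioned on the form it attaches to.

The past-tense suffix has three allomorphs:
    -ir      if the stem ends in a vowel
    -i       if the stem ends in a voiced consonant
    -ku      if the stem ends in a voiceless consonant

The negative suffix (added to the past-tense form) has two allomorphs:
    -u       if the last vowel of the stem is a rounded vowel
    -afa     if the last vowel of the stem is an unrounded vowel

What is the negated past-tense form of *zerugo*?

zerugoirafa

*zerugo* — final sound /o/ (a vowel) → -ir → *zerugoir*.
The last vowel of the past-tense form *zerugoir* is /i/, which is an unrounded vowel, so the negative suffix is -afa, giving *zerugoirafa*.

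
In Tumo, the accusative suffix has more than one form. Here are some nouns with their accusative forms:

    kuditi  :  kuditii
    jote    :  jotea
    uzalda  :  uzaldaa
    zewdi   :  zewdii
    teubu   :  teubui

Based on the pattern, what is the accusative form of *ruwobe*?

ruwobea

Looking at the last vowel of each stem: -i when the last vowel of the stem is a high vowel (*kuditi*, *zewdi*, *teubu*); -a when the last vowel of the stem is a non-high vowel (*jote*, *uzalda*).
*ruwobe* — last vowel /e/ (a non-high vowel) → -a → *ruwobea*.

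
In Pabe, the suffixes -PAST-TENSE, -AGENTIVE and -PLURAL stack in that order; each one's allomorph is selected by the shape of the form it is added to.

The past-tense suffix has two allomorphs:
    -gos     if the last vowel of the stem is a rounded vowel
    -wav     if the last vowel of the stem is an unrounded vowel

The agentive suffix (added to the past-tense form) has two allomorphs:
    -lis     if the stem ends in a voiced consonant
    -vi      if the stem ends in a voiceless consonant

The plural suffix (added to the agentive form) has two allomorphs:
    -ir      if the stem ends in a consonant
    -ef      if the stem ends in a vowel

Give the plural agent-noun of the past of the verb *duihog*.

*duihog*: last vowel = /o/, a rounded vowel → -gos → *duihoggos*.
Since the final consonant of the past-tense form *duihoggos* is /s/ (voiceless), it takes -vi, giving *duihoggosvi*.
The agentive form *duihoggosvi* — final sound /i/ (a vowel) → -ef → *duihoggosvief*.

duihoggosvief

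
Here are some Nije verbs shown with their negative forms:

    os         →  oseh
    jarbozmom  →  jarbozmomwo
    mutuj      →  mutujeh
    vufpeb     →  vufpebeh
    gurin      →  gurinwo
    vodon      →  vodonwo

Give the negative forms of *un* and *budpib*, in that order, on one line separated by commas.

unwo, budpibeh

Looking at the final consonant of each stem: -wo when the stem ends in a nasal (*jarbozmom*, *gurin*, *vodon*); -eh when the stem ends in a non-nasal consonant (*os*, *mutuj*, *vufpeb*).
Since the final consonant of *un* is /n/ (a nasal), it takes -wo, giving *unwo*.
*budpib*: final consonant = /b/, non-nasal → -eh → *budpibeh*.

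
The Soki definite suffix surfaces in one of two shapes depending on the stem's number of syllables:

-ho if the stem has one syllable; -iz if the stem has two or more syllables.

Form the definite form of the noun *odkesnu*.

odkesnuiz

*odkesnu* (3 syllables) → -iz → *odkesnuiz*.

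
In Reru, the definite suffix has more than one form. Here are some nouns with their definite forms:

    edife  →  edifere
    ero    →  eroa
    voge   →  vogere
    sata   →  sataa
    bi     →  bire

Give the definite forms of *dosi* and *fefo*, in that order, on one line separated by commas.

dosire, fefoa

The alternation tracks the last vowel of the stem — -re when the last vowel of the stem is a front vowel (*edife*, *voge*, *bi*); -a when the last vowel of the stem is a back vowel (*ero*, *sata*).
The last vowel of *dosi* is /i/, which is a front vowel, so the suffix is -re, giving *dosire*.
*fefo* — last vowel /o/ (a back vowel) → -a → *fefoa*.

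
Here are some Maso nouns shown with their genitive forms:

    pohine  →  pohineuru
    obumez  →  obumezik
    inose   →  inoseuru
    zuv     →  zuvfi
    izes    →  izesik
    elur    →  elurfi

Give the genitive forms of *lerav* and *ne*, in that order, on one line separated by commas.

leravfi, neuru

The pattern is sibilance of the final sound: -ik when the stem ends in a sibilant (*obumez*, *izes*); -fi when the stem ends in a non-sibilant consonant (*zuv*, *elur*); -uru when the stem ends in a vowel (*pohine*, *inose*).
*lerav* — final sound /v/ (a non-sibilant consonant) → -fi → *leravfi*.
*ne* — final sound /e/ (a vowel) → -uru → *neuru*.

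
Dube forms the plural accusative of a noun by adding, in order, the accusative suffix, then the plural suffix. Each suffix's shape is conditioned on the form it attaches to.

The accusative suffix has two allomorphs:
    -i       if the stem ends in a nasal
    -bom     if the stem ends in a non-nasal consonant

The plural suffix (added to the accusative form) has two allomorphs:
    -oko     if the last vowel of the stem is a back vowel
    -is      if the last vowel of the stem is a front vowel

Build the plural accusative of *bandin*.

*bandin* — final consonant /n/ (a nasal) → -i → *bandini*.
The accusative form *bandini*: last vowel = /i/, a front vowel → -is → *bandiniis*.

bandiniis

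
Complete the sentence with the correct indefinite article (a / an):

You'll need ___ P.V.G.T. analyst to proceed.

a

The indefinite article is chosen by the initial *sound* of the following word, not its spelling.
The initialism *P.V.G.T.* is read letter by letter; the first letter, P, is pronounced /piː/, which begins with a consonant sound.
So the article is *a*: You'll need a P.V.G.T. analyst to proceed.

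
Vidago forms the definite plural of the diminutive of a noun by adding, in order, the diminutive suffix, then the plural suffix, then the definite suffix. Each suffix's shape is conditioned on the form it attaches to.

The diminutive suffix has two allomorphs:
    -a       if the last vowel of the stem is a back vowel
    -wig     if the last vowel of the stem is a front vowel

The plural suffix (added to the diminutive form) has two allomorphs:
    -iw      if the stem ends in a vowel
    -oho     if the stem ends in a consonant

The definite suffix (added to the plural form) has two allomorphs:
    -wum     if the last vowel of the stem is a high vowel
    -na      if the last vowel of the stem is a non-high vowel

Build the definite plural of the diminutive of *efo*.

efoaiwwum

*efo* — last vowel /o/ (a back vowel) → -a → *efoa*.
The final sound of the diminutive form *efoa* is /a/, which is a vowel, so the plural suffix is -iw, giving *efoaiw*.
The plural form *efoaiw* — last vowel /i/ (a high vowel) → -wum → *efoaiwwum*.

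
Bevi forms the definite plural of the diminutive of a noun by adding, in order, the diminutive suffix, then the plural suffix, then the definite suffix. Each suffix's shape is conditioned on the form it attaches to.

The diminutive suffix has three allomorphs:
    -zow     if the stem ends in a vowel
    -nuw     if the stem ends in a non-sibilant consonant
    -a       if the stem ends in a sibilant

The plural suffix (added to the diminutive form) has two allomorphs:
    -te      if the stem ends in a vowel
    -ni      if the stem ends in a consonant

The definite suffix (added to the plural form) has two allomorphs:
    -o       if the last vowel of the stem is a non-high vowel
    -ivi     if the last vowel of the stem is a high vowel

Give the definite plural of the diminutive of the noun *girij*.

*girij* — final sound /j/ (a non-sibilant consonant) → -nuw → *girijnuw*.
The diminutive form *girijnuw* — final sound /w/ (a consonant) → -ni → *girijnuwni*.
Since the last vowel of the plural form *girijnuwni* is /i/ (a high vowel), it takes -ivi, giving *girijnuwniivi*.

girijnuwniivi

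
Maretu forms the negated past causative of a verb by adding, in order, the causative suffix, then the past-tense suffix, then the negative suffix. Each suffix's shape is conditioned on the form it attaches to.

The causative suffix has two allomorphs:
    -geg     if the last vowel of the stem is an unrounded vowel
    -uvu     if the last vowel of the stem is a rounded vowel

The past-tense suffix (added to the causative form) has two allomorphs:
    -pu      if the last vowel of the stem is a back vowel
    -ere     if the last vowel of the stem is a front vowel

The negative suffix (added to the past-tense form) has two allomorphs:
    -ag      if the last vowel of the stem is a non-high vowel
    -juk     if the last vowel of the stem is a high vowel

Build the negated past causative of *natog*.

Since the last vowel of *natog* is /o/ (a rounded vowel), it takes -uvu, giving *natoguvu*.
The causative form *natoguvu* — last vowel /u/ (a back vowel) → -pu → *natoguvupu*.
The last vowel of the past-tense form *natoguvupu* is /u/, which is a high vowel, so the negative suffix is -juk, giving *natoguvupujuk*.

natoguvupujuk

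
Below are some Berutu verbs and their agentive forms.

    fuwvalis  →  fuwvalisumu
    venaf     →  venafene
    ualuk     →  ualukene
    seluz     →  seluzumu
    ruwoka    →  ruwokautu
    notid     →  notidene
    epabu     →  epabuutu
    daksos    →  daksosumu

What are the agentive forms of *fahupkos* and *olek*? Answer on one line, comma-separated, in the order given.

fahupkosumu, olekene

The suffix is conditioned by the final sound: -umu when the stem ends in a sibilant (*fuwvalis*, *seluz*, *daksos*); -ene when the stem ends in a non-sibilant consonant (*venaf*, *ualuk*, *notid*); -utu when the stem ends in a vowel (*ruwoka*, *epabu*).
*fahupkos* — final sound /s/ (a sibilant) → -umu → *fahupkosumu*.
Since the final sound of *olek* is /k/ (a non-sibilant consonant), it takes -ene, giving *olekene*.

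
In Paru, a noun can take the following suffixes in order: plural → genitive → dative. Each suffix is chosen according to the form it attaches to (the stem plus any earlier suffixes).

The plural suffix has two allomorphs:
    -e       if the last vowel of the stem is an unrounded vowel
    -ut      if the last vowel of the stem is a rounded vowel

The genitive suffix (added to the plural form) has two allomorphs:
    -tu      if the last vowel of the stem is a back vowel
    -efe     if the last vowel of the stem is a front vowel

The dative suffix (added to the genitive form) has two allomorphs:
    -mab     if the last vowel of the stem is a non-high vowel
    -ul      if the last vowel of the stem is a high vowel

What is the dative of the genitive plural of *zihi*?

zihieefemab

*zihi* — last vowel /i/ (an unrounded vowel) → -e → *zihie*.
Since the last vowel of the plural form *zihie* is /e/ (a front vowel), it takes -efe, giving *zihieefe*.
The genitive form *zihieefe* — last vowel /e/ (a non-high vowel) → -mab → *zihieefemab*.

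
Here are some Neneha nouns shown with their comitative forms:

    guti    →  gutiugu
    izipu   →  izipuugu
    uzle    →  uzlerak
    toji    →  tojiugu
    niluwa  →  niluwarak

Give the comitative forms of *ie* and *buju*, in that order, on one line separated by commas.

The pattern is height harmony: -ugu when the last vowel of the stem is a high vowel (*guti*, *izipu*, *toji*); -rak when the last vowel of the stem is a non-high vowel (*uzle*, *niluwa*).
The last vowel of *ie* is /e/, which is a non-high vowel, so the suffix is -rak, giving *ierak*.
Since the last vowel of *buju* is /u/ (a high vowel), it takes -ugu, giving *bujuugu*.

ierak, bujuugu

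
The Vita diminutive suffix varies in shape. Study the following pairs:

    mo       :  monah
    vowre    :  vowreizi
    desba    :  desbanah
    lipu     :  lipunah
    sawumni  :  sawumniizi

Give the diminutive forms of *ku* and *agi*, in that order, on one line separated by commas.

Looking at the last vowel of each stem: -izi when the last vowel of the stem is a front vowel (*vowre*, *sawumni*); -nah when the last vowel of the stem is a back vowel (*mo*, *desba*, *lipu*).
Since the last vowel of *ku* is /u/ (a back vowel), it takes -nah, giving *kunah*.
*agi*: last vowel = /i/, a front vowel → -izi → *agiizi*.

kunah, agiizi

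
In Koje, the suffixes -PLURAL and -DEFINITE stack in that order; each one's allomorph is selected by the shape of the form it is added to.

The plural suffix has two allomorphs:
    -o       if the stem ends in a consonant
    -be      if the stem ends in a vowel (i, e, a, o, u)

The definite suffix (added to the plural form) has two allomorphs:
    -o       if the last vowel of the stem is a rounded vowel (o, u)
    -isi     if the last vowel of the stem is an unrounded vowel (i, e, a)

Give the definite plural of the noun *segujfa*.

segujfabeisi

The final sound of *segujfa* is /a/, which is a vowel, so the plural suffix is -be, giving *segujfabe*.
The plural form *segujfabe*: last vowel = /e/, an unrounded vowel → -isi → *segujfabeisi*.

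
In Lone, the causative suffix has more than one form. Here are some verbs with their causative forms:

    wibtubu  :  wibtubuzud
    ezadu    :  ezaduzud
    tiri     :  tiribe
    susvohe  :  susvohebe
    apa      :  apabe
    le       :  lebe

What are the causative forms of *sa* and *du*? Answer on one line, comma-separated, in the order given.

The suffix is conditioned by the last vowel: -zud when the last vowel of the stem is a rounded vowel (*wibtubu*, *ezadu*); -be when the last vowel of the stem is an unrounded vowel (*tiri*, *susvohe*, *apa*, *le*).
*sa* — last vowel /a/ (an unrounded vowel) → -be → *sabe*.
Since the last vowel of *du* is /u/ (a rounded vowel), it takes -zud, giving *duzud*.

sabe, duzud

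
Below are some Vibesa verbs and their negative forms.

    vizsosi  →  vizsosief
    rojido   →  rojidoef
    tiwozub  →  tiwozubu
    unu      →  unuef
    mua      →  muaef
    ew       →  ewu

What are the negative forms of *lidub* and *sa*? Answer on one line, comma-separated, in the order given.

The suffix is conditioned by the final sound: -u when the stem ends in a consonant (*tiwozub*, *ew*); -ef when the stem ends in a vowel (*vizsosi*, *rojido*, *unu*, *mua*).
Since the final sound of *lidub* is /b/ (a consonant), it takes -u, giving *lidubu*.
The final sound of *sa* is /a/, which is a vowel, so the suffix is -ef, giving *saef*.

lidubu, saef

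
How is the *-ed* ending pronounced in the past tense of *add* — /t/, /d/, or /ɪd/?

The stem *add* ends in /t/ or /d/.
The -ed suffix is realized as /ɪd/ after /t, d/; as /t/ after other voiceless consonants; and as /d/ after other voiced sounds.
So -ed on *add* is pronounced /ɪd/.

/ɪd/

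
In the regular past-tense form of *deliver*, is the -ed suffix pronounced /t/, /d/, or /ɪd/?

The stem *deliver* ends in a voiced sound other than /d/.
The -ed suffix is realized as /ɪd/ after /t, d/; as /t/ after other voiceless consonants; and as /d/ after other voiced sounds.
So -ed on *deliver* is pronounced /d/.

/d/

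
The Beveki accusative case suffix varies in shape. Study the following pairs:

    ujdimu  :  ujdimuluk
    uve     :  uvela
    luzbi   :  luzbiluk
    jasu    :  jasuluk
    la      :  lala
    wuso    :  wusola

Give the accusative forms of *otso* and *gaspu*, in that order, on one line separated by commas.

otsola, gaspuluk

The pattern is height harmony: -luk when the last vowel of the stem is a high vowel (*ujdimu*, *luzbi*, *jasu*); -la when the last vowel of the stem is a non-high vowel (*uve*, *la*, *wuso*).
Since the last vowel of *otso* is /o/ (a non-high vowel), it takes -la, giving *otsola*.
*gaspu*: last vowel = /u/, a high vowel → -luk → *gaspuluk*.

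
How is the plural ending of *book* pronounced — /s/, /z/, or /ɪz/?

/s/

The stem *book* ends in a voiceless non-sibilant consonant.
The plural suffix surfaces as /ɪz/ after sibilants, /s/ after other voiceless consonants, and /z/ after other voiced sounds.
So the plural -s on *book* is pronounced /s/.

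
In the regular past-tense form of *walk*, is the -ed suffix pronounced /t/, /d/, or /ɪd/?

/t/

The stem *walk* ends in a voiceless consonant other than /t/.
The -ed suffix is realized as /ɪd/ after /t, d/; as /t/ after other voiceless consonants; and as /d/ after other voiced sounds.
So -ed on *walk* is pronounced /t/.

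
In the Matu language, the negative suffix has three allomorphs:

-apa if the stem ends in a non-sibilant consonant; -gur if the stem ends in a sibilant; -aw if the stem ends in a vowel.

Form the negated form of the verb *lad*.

ladapa

*lad* — final sound /d/ (a non-sibilant consonant) → -apa → *ladapa*.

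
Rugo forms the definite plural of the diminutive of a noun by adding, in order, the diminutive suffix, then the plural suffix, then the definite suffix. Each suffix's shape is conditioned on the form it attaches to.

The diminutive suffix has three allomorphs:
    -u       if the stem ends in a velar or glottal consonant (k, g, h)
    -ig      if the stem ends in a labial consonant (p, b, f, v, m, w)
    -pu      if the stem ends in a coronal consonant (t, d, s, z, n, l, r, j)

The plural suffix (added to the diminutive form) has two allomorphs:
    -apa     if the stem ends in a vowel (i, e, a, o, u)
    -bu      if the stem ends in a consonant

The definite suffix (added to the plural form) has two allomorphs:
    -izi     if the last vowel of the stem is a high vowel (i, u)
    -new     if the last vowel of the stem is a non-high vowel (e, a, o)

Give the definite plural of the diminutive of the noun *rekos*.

rekospuapanew

The final consonant of *rekos* is /s/, which is coronal, so the diminutive suffix is -pu, giving *rekospu*.
The diminutive form *rekospu* — final sound /u/ (a vowel) → -apa → *rekospuapa*.
The plural form *rekospuapa*: last vowel = /a/, a non-high vowel → -new → *rekospuapanew*.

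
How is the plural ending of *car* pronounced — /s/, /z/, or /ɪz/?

The stem *car* ends in a voiced non-sibilant sound.
The plural suffix surfaces as /ɪz/ after sibilants, /s/ after other voiceless consonants, and /z/ after other voiced sounds.
So the plural -s on *car* is pronounced /z/.

/z/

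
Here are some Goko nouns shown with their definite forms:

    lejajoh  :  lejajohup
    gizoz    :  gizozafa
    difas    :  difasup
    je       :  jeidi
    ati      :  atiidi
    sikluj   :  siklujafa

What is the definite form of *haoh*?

The pattern is voicing of the final sound: -up when the stem ends in a voiceless consonant (*lejajoh*, *difas*); -afa when the stem ends in a voiced consonant (*gizoz*, *sikluj*); -idi when the stem ends in a vowel (*je*, *ati*).
*haoh* — final sound /h/ (a voiceless consonant) → -up → *haohup*.

haohup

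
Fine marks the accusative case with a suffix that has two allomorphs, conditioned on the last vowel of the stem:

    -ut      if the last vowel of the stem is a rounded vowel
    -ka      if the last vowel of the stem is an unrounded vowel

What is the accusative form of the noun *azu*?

The last vowel of *azu* is /u/, which is a rounded vowel, so the suffix is -ut, giving *azuut*.

azuut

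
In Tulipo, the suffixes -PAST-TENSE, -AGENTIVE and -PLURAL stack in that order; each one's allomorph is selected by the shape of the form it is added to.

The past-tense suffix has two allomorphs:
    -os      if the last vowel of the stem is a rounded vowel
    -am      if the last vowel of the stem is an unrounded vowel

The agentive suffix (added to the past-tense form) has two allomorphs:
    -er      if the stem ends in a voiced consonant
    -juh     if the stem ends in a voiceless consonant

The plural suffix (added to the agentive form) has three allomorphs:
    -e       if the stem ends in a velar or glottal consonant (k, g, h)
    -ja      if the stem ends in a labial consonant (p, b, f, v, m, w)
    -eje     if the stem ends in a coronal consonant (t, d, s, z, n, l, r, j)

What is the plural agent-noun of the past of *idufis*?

*idufis*: last vowel = /i/, an unrounded vowel → -am → *idufisam*.
The past-tense form *idufisam*: final consonant = /m/, voiced → -er → *idufisamer*.
The agentive form *idufisamer* — final consonant /r/ (coronal) → -eje → *idufisamereje*.

idufisamereje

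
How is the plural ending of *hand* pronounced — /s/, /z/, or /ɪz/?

/z/

The stem *hand* ends in a voiced non-sibilant sound.
The plural suffix surfaces as /ɪz/ after sibilants, /s/ after other voiceless consonants, and /z/ after other voiced sounds.
So the plural -s on *hand* is pronounced /z/.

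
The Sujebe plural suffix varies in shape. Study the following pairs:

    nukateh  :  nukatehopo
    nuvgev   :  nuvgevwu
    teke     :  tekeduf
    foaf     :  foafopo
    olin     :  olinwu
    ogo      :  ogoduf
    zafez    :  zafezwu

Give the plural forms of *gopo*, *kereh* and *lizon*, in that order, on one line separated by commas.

The alternation tracks the final sound of the stem — -opo when the stem ends in a voiceless consonant (*nukateh*, *foaf*); -wu when the stem ends in a voiced consonant (*nuvgev*, *olin*, *zafez*); -duf when the stem ends in a vowel (*teke*, *ogo*).
Since the final sound of *gopo* is /o/ (a vowel), it takes -duf, giving *gopoduf*.
*kereh*: final sound = /h/, a voiceless consonant → -opo → *kerehopo*.
*lizon* — final sound /n/ (a voiced consonant) → -wu → *lizonwu*.

gopoduf, kerehopo, lizonwu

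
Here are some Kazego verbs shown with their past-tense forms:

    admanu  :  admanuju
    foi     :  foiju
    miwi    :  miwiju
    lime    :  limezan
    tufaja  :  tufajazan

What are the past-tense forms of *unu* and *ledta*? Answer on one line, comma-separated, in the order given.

The alternation tracks the last vowel of the stem — -ju when the last vowel of the stem is a high vowel (*admanu*, *foi*, *miwi*); -zan when the last vowel of the stem is a non-high vowel (*lime*, *tufaja*).
*unu*: last vowel = /u/, a high vowel → -ju → *unuju*.
*ledta* — last vowel /a/ (a non-high vowel) → -zan → *ledtazan*.

unuju, ledtazan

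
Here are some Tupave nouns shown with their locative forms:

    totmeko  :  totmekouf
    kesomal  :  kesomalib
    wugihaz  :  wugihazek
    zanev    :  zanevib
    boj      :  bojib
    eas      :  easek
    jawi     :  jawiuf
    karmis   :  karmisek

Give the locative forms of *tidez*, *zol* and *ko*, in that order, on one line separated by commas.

The pattern is sibilance of the final sound: -ek when the stem ends in a sibilant (*wugihaz*, *eas*, *karmis*); -ib when the stem ends in a non-sibilant consonant (*kesomal*, *zanev*, *boj*); -uf when the stem ends in a vowel (*totmeko*, *jawi*).
*tidez* — final sound /z/ (a sibilant) → -ek → *tidezek*.
Since the final sound of *zol* is /l/ (a non-sibilant consonant), it takes -ib, giving *zolib*.
The final sound of *ko* is /o/, which is a vowel, so the suffix is -uf, giving *kouf*.

tidezek, zolib, kouf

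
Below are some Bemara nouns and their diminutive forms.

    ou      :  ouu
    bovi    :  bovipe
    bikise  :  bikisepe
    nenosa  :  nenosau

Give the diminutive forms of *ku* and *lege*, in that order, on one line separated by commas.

kuu, legepe

Looking at the last vowel of each stem: -pe when the last vowel of the stem is a front vowel (*bovi*, *bikise*); -u when the last vowel of the stem is a back vowel (*ou*, *nenosa*).
Since the last vowel of *ku* is /u/ (a back vowel), it takes -u, giving *kuu*.
Since the last vowel of *lege* is /e/ (a front vowel), it takes -pe, giving *legepe*.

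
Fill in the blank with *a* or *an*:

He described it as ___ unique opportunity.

a

The indefinite article is chosen by the initial *sound* of the following word, not its spelling.
*unique* begins with the sound /juː/ (u pronounced /juː/) — a consonant sound.
So the article is *a*: He described it as a unique opportunity.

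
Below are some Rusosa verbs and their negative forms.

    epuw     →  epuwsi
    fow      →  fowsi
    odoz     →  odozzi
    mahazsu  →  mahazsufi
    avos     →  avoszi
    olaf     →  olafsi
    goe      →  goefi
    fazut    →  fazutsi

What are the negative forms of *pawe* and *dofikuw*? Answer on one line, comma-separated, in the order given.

pawefi, dofikuwsi

The pattern is sibilance of the final sound: -zi when the stem ends in a sibilant (*odoz*, *avos*); -si when the stem ends in a non-sibilant consonant (*epuw*, *fow*, *olaf*, *fazut*); -fi when the stem ends in a vowel (*mahazsu*, *goe*).
*pawe* — final sound /e/ (a vowel) → -fi → *pawefi*.
*dofikuw*: final sound = /w/, a non-sibilant consonant → -si → *dofikuwsi*.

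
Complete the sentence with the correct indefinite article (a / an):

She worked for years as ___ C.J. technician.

a

The indefinite article is chosen by the initial *sound* of the following word, not its spelling.
The initialism *C.J.* is read letter by letter; the first letter, C, is pronounced /siː/, which begins with a consonant sound.
So the article is *a*: She worked for years as a C.J. technician.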